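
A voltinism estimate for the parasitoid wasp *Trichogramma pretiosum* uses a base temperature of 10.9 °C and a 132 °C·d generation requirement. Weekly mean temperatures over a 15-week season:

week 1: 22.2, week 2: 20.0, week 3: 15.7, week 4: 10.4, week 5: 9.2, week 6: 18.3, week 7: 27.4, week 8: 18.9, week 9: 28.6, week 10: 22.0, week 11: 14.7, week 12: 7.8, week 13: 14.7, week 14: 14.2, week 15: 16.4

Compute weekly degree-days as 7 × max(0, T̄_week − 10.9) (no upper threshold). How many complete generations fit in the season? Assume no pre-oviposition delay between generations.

5 generations

Weekly DD (7 × max(0, T̄ − 10.9)): 79.1, 63.7, 33.6, 0.0, 0.0, 51.8, 115.5, 56.0, 123.9, 77.7, 26.6, 0.0, 26.6, 23.1, 38.5.
Season total = 716.1 DD.
Complete generations = ⌊716.1 / 132⌋ = 5.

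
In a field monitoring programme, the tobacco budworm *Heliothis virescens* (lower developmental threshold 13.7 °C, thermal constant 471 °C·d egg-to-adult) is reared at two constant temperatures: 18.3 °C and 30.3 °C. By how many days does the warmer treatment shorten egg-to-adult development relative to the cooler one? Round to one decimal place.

At 18.3 °C: 471 / (18.3 − 13.7) = 471 / 4.6 = 102.391 d.
At 30.3 °C: 471 / (30.3 − 13.7) = 471 / 16.6 = 28.373 d.
Difference = |102.391 − 28.373| = 74.018 ≈ 74.0 days.

74.0 days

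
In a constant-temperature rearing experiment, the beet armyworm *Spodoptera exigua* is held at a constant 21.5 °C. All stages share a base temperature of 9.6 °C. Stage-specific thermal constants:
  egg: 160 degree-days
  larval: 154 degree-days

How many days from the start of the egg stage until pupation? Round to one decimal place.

Daily accumulation at 21.5 °C = 21.5 − 9.6 = 11.9 DD/day.
Total K = 160 + 154 = 314 DD.
Total duration = 314 / 11.9 = 26.387 ≈ 26.4 days.

26.4 days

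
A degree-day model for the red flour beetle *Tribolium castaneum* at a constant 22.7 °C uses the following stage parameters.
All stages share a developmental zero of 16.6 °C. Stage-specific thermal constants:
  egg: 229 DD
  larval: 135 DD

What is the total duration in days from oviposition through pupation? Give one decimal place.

Daily accumulation at 22.7 °C = 22.7 − 16.6 = 6.1 DD/day.
Total K = 229 + 135 = 364 DD.
Total duration = 364 / 6.1 = 59.672 ≈ 59.7 days.

59.7 days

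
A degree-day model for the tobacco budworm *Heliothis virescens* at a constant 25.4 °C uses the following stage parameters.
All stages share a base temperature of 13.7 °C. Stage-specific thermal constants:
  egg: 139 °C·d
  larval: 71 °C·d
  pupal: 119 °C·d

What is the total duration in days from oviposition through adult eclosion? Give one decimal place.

28.1 days

Daily accumulation at 25.4 °C = 25.4 − 13.7 = 11.7 DD/day.
Total K = 139 + 71 + 119 = 329 DD.
Total duration = 329 / 11.7 = 28.120 ≈ 28.1 days.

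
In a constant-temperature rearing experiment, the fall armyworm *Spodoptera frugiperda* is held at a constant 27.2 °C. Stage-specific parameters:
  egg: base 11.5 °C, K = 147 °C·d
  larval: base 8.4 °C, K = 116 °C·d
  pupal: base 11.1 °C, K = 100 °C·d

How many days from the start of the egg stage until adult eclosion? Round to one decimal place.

egg: 147 / (27.2 − 11.5) = 147 / 15.7 = 9.363 d.
larval: 116 / (27.2 − 8.4) = 116 / 18.8 = 6.170 d.
pupal: 100 / (27.2 − 11.1) = 100 / 16.1 = 6.211 d.
Sum = 21.744 ≈ 21.7 days.

21.7 days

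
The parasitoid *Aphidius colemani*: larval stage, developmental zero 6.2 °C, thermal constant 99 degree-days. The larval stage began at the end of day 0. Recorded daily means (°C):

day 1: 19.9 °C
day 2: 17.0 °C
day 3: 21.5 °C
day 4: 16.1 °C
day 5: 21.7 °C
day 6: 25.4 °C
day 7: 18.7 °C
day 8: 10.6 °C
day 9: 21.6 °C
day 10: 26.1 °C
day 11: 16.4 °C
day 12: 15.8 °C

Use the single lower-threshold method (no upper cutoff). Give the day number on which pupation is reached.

day 8

Daily DD above 6.2 °C: 13.7, 10.8, 15.3, 9.9, 15.5, 19.2, 12.5, 4.4, 15.4, 19.9, 10.2, 9.6.
Cumulative: 13.7, 24.5, 39.8, 49.7, 65.2, 84.4, 96.9, 101.3, 116.7, 136.6, 146.8, 156.4.
The total first reaches 99 DD on day 8.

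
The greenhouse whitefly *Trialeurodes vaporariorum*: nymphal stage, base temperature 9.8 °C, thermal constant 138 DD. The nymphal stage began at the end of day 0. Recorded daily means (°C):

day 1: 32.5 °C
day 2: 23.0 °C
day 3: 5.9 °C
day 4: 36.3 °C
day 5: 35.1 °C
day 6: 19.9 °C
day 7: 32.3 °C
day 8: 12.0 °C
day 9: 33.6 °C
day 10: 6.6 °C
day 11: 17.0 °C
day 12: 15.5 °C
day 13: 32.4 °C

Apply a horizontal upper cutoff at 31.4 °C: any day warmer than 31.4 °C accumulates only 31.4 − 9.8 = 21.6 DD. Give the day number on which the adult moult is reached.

day 11

Daily DD above 9.8 °C (capped at 21.6): 21.6, 13.2, 0.0, 21.6, 21.6, 10.1, 21.6, 2.2, 21.6, 0.0, 7.2, 5.7, 21.6.
Cumulative: 21.6, 34.8, 34.8, 56.4, 78.0, 88.1, 109.7, 111.9, 133.5, 133.5, 140.7, 146.4, 168.0.
The total first reaches 138 DD on day 11.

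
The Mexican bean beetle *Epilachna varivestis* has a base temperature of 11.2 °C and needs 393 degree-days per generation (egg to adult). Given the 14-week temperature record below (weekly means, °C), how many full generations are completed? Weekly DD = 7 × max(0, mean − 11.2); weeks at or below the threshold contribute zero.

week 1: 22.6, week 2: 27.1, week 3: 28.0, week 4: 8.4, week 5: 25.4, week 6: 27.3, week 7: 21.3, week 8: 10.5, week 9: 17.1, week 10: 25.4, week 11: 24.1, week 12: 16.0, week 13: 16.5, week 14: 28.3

Weekly DD (7 × max(0, T̄ − 11.2)): 79.8, 111.3, 117.6, 0.0, 99.4, 112.7, 70.7, 0.0, 41.3, 99.4, 90.3, 33.6, 37.1, 119.7.
Season total = 1012.9 DD.
Complete generations = ⌊1012.9 / 393⌋ = 2.

2 generations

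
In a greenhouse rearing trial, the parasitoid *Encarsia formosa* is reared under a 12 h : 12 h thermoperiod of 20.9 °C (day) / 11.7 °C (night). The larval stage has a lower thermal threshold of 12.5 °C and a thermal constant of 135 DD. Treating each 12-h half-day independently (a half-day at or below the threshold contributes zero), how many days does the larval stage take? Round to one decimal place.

Day half: max(0, 20.9 − 12.5) × 0.5 = 8.4 × 0.5 = 4.20 DD.
Night half: max(0, 11.7 − 12.5) × 0.5 = 0.0 × 0.5 = 0.00 DD.
Per 24 h: 4.20 DD/day.
Duration = 135 / 4.20 = 32.143 ≈ 32.1 days.

32.1 days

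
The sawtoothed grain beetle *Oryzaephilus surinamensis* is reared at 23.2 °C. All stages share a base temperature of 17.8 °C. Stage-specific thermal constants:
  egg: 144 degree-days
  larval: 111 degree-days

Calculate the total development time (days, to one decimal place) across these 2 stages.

Daily accumulation at 23.2 °C = 23.2 − 17.8 = 5.4 DD/day.
Total K = 144 + 111 = 255 DD.
Total duration = 255 / 5.4 = 47.222 ≈ 47.2 days.

47.2 days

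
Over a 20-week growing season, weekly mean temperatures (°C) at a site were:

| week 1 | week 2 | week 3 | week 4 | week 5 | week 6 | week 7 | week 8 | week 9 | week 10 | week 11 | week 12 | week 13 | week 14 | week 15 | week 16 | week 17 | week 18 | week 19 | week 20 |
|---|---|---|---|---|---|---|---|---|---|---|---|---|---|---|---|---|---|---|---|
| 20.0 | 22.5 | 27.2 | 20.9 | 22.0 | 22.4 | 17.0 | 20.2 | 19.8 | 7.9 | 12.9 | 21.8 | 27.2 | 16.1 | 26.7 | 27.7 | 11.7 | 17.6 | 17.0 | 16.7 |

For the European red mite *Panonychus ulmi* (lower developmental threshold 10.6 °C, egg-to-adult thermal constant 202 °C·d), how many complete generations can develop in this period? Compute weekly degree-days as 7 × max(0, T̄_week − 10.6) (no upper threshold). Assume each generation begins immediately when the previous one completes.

6 generations

Weekly DD (7 × max(0, T̄ − 10.6)): 65.8, 83.3, 116.2, 72.1, 79.8, 82.6, 44.8, 67.2, 64.4, 0.0, 16.1, 78.4, 116.2, 38.5, 112.7, 119.7, 7.7, 49.0, 44.8, 42.7.
Season total = 1302.0 DD.
Complete generations = ⌊1302.0 / 202⌋ = 6.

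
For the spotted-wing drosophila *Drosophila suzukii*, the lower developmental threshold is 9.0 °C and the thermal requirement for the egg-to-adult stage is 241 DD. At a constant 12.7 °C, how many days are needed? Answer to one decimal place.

Daily accumulation = 12.7 − 9.0 = 3.7 DD/day.
Duration = 241 / 3.7 = 65.135 ≈ 65.1 days.

65.1 days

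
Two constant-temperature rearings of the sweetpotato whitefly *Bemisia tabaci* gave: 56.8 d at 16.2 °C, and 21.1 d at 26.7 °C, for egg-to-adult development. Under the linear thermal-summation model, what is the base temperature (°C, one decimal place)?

Under the model K = D·(T − T_b), so D₁·(T₁ − T_b) = D₂·(T₂ − T_b).
56.8·(16.2 − T_b) = 21.1·(26.7 − T_b)
T_b = (56.8·16.2 − 21.1·26.7) / (56.8 − 21.1) = 356.79 / 35.7 = 9.994 °C ≈ 10.0 °C.

10.0 °C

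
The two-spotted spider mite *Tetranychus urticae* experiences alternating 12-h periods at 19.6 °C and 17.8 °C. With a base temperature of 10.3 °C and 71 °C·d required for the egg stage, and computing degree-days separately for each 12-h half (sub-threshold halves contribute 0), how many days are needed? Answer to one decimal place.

8.5 days

Day half: max(0, 19.6 − 10.3) × 0.5 = 9.3 × 0.5 = 4.65 DD.
Night half: max(0, 17.8 − 10.3) × 0.5 = 7.5 × 0.5 = 3.75 DD.
Per 24 h: 8.40 DD/day.
Duration = 71 / 8.40 = 8.452 ≈ 8.5 days.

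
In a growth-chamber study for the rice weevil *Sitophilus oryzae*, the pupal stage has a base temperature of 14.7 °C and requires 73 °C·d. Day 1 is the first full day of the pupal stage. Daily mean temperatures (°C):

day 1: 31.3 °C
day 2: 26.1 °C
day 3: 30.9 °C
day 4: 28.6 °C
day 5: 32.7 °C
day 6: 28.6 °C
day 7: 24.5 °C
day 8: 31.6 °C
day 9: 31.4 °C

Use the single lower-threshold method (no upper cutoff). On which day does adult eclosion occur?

day 5

Daily DD above 14.7 °C: 16.6, 11.4, 16.2, 13.9, 18.0, 13.9, 9.8, 16.9, 16.7.
Cumulative: 16.6, 28.0, 44.2, 58.1, 76.1, 90.0, 99.8, 116.7, 133.4.
The total first reaches 73 DD on day 5.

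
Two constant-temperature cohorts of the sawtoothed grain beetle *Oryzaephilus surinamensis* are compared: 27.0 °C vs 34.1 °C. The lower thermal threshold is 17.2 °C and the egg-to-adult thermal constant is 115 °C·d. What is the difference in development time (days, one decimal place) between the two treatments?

At 27.0 °C: 115 / (27.0 − 17.2) = 115 / 9.8 = 11.735 d.
At 34.1 °C: 115 / (34.1 − 17.2) = 115 / 16.9 = 6.805 d.
Difference = |11.735 − 6.805| = 4.930 ≈ 4.9 days.

4.9 days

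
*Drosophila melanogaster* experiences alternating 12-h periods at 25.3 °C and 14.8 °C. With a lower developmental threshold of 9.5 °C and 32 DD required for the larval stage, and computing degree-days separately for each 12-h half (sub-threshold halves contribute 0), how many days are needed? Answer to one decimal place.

3.0 days

Day half: max(0, 25.3 − 9.5) × 0.5 = 15.8 × 0.5 = 7.90 DD.
Night half: max(0, 14.8 − 9.5) × 0.5 = 5.3 × 0.5 = 2.65 DD.
Per 24 h: 10.55 DD/day.
Duration = 32 / 10.55 = 3.033 ≈ 3.0 days.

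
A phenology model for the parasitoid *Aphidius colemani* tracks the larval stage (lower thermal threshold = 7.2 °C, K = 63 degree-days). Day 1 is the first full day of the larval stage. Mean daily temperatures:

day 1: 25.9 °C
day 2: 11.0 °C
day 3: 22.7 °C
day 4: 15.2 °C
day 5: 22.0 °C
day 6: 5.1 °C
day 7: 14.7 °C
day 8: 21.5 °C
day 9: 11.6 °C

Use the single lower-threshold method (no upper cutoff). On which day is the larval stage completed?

Daily DD above 7.2 °C: 18.7, 3.8, 15.5, 8.0, 14.8, 0.0, 7.5, 14.3, 4.4.
Cumulative: 18.7, 22.5, 38.0, 46.0, 60.8, 60.8, 68.3, 82.6, 87.0.
The total first reaches 63 DD on day 7.

day 7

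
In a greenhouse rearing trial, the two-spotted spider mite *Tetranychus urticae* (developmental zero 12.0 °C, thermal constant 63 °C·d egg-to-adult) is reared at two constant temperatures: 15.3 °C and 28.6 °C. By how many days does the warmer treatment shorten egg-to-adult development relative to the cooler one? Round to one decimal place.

At 15.3 °C: 63 / (15.3 − 12.0) = 63 / 3.3 = 19.091 d.
At 28.6 °C: 63 / (28.6 − 12.0) = 63 / 16.6 = 3.795 d.
Difference = |19.091 − 3.795| = 15.296 ≈ 15.3 days.

15.3 days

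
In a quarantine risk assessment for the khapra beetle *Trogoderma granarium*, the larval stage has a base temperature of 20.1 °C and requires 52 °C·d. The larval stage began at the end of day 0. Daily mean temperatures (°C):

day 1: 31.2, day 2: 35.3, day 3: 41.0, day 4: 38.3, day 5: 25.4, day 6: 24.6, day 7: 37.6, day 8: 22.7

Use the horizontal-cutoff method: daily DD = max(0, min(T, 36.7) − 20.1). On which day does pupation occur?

day 4

Daily DD above 20.1 °C (capped at 16.6): 11.1, 15.2, 16.6, 16.6, 5.3, 4.5, 16.6, 2.6.
Cumulative: 11.1, 26.3, 42.9, 59.5, 64.8, 69.3, 85.9, 88.5.
The total first reaches 52 DD on day 4.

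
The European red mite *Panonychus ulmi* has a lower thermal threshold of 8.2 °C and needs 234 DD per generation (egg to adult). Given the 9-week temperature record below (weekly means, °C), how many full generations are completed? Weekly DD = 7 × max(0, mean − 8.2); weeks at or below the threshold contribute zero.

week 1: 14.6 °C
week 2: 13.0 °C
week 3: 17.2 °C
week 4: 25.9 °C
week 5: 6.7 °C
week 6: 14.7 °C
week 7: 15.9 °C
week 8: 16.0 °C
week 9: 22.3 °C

2 generations

Weekly DD (7 × max(0, T̄ − 8.2)): 44.8, 33.6, 63.0, 123.9, 0.0, 45.5, 53.9, 54.6, 98.7.
Season total = 518.0 DD.
Complete generations = ⌊518.0 / 234⌋ = 2.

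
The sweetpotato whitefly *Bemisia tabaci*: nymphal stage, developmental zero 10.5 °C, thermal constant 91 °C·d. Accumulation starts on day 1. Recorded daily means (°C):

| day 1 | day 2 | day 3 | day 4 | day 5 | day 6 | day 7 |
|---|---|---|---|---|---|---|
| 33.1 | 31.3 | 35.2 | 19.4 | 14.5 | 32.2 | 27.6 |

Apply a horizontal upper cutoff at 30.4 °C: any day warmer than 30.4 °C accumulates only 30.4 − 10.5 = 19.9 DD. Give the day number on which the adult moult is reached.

day 6

Daily DD above 10.5 °C (capped at 19.9): 19.9, 19.9, 19.9, 8.9, 4.0, 19.9, 17.1.
Cumulative: 19.9, 39.8, 59.7, 68.6, 72.6, 92.5, 109.6.
The total first reaches 91 DD on day 6.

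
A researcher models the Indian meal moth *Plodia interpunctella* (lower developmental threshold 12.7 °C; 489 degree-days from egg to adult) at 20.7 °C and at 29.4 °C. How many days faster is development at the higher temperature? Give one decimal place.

31.8 days

At 20.7 °C: 489 / (20.7 − 12.7) = 489 / 8.0 = 61.125 d.
At 29.4 °C: 489 / (29.4 − 12.7) = 489 / 16.7 = 29.281 d.
Difference = |61.125 − 29.281| = 31.844 ≈ 31.8 days.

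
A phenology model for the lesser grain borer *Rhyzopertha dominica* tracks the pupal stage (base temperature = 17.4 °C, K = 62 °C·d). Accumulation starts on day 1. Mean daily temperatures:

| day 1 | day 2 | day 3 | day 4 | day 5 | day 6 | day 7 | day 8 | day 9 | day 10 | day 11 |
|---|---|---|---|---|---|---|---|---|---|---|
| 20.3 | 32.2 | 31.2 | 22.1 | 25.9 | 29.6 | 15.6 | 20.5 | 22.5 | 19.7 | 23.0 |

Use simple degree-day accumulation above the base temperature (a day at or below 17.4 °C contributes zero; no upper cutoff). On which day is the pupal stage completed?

Daily DD above 17.4 °C: 2.9, 14.8, 13.8, 4.7, 8.5, 12.2, 0.0, 3.1, 5.1, 2.3, 5.6.
Cumulative: 2.9, 17.7, 31.5, 36.2, 44.7, 56.9, 56.9, 60.0, 65.1, 67.4, 73.0.
The total first reaches 62 DD on day 9.

day 9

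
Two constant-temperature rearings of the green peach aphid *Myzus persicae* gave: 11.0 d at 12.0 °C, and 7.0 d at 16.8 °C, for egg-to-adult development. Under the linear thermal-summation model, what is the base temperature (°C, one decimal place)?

3.6 °C

Equal thermal constants: D₁(T₁ − T_b) = D₂(T₂ − T_b).
11.0·(12.0 − T_b) = 7.0·(16.8 − T_b)
T_b = (11.0·12.0 − 7.0·16.8) / (11.0 − 7.0) = 14.40 / 4.0 = 3.600 °C ≈ 3.6 °C.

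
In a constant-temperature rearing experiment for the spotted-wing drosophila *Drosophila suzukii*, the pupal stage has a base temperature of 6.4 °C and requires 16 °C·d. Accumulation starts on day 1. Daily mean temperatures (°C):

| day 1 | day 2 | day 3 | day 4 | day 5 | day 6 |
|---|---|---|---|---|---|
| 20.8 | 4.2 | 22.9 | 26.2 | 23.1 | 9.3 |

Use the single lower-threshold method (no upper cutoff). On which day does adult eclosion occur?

day 3

Daily DD above 6.4 °C: 14.4, 0.0, 16.5, 19.8, 16.7, 2.9.
Cumulative: 14.4, 14.4, 30.9, 50.7, 67.4, 70.3.
The total first reaches 16 DD on day 3.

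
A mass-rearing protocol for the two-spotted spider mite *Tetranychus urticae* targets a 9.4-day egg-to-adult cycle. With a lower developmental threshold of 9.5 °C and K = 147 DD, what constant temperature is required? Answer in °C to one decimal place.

25.1 °C

Required daily accumulation = 147 / 9.4 = 15.638 DD/day.
T = T_base + 15.638 = 9.5 + 15.638 = 25.138 ≈ 25.1 °C.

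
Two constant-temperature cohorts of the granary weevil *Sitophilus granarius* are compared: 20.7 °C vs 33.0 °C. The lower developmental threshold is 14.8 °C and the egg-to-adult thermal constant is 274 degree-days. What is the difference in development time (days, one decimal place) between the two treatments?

31.4 days

At 20.7 °C: 274 / (20.7 − 14.8) = 274 / 5.9 = 46.441 d.
At 33.0 °C: 274 / (33.0 − 14.8) = 274 / 18.2 = 15.055 d.
Difference = |46.441 − 15.055| = 31.386 ≈ 31.4 days.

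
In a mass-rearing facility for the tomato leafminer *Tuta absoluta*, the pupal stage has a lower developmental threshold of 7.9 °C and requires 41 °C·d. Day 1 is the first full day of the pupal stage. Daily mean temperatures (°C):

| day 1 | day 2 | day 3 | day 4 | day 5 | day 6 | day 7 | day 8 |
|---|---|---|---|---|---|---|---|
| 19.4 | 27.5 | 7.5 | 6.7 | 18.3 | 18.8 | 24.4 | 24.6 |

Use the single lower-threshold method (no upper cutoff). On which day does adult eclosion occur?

Daily DD above 7.9 °C: 11.5, 19.6, 0.0, 0.0, 10.4, 10.9, 16.5, 16.7.
Cumulative: 11.5, 31.1, 31.1, 31.1, 41.5, 52.4, 68.9, 85.6.
The total first reaches 41 DD on day 5.

day 5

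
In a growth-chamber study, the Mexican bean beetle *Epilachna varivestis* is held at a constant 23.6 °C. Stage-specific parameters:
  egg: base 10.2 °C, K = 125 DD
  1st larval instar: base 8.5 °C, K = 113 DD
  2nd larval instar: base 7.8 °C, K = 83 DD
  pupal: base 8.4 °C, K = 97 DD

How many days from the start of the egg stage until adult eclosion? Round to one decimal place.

egg: 125 / (23.6 − 10.2) = 125 / 13.4 = 9.328 d.
1st larval instar: 113 / (23.6 − 8.5) = 113 / 15.1 = 7.483 d.
2nd larval instar: 83 / (23.6 − 7.8) = 83 / 15.8 = 5.253 d.
pupal: 97 / (23.6 − 8.4) = 97 / 15.2 = 6.382 d.
Sum = 28.447 ≈ 28.4 days.

28.4 days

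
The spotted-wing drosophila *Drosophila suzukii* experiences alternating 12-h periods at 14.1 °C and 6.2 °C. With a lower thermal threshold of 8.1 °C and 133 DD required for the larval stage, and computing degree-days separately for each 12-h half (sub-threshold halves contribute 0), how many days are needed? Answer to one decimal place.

Day half: max(0, 14.1 − 8.1) × 0.5 = 6.0 × 0.5 = 3.00 DD.
Night half: max(0, 6.2 − 8.1) × 0.5 = 0.0 × 0.5 = 0.00 DD.
Per 24 h: 3.00 DD/day.
Duration = 133 / 3.00 = 44.333 ≈ 44.3 days.

44.3 days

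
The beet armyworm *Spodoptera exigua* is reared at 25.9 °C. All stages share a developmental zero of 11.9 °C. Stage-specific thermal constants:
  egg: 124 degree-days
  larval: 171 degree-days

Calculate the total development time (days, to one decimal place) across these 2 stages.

Daily accumulation at 25.9 °C = 25.9 − 11.9 = 14.0 DD/day.
Total K = 124 + 171 = 295 DD.
Total duration = 295 / 14.0 = 21.071 ≈ 21.1 days.

21.1 days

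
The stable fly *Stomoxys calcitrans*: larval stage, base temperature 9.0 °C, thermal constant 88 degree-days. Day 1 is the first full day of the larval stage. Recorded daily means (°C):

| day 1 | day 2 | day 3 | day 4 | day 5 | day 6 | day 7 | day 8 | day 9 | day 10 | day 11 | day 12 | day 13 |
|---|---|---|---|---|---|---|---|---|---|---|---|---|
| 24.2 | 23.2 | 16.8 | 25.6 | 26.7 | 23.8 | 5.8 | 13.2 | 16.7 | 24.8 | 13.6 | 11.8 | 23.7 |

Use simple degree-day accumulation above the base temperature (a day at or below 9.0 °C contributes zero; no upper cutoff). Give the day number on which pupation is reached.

Daily DD above 9.0 °C: 15.2, 14.2, 7.8, 16.6, 17.7, 14.8, 0.0, 4.2, 7.7, 15.8, 4.6, 2.8, 14.7.
Cumulative: 15.2, 29.4, 37.2, 53.8, 71.5, 86.3, 86.3, 90.5, 98.2, 114.0, 118.6, 121.4, 136.1.
The total first reaches 88 DD on day 8.

day 8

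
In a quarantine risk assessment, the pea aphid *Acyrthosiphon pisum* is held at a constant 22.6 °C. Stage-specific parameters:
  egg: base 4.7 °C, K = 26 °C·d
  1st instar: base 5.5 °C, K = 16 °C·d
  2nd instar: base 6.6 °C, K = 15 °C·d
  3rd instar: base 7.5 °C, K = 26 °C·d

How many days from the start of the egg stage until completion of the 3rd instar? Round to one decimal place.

5.0 days

egg: 26 / (22.6 − 4.7) = 26 / 17.9 = 1.453 d.
1st instar: 16 / (22.6 − 5.5) = 16 / 17.1 = 0.936 d.
2nd instar: 15 / (22.6 − 6.6) = 15 / 16.0 = 0.938 d.
3rd instar: 26 / (22.6 − 7.5) = 26 / 15.1 = 1.722 d.
Sum = 5.048 ≈ 5.0 days.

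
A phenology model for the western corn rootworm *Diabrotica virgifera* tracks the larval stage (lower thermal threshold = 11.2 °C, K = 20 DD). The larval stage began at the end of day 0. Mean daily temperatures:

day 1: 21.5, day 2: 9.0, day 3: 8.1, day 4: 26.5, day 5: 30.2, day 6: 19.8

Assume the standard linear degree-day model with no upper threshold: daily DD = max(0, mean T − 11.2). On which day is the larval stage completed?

Daily DD above 11.2 °C: 10.3, 0.0, 0.0, 15.3, 19.0, 8.6.
Cumulative: 10.3, 10.3, 10.3, 25.6, 44.6, 53.2.
The total first reaches 20 DD on day 4.

day 4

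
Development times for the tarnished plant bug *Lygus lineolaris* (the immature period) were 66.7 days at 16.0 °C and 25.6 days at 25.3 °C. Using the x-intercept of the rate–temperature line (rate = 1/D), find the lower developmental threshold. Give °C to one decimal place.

10.2 °C

Linear rate model ⇒ the product D·(T − T_b) is constant across temperatures.
66.7·(16.0 − T_b) = 25.6·(25.3 − T_b)
T_b = (66.7·16.0 − 25.6·25.3) / (66.7 − 25.6) = 419.52 / 41.1 = 10.207 °C ≈ 10.2 °C.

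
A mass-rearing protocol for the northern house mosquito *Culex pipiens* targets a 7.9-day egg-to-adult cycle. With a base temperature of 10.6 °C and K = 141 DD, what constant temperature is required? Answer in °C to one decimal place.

28.4 °C

Required daily accumulation = 141 / 7.9 = 17.848 DD/day.
T = T_base + 17.848 = 10.6 + 17.848 = 28.448 ≈ 28.4 °C.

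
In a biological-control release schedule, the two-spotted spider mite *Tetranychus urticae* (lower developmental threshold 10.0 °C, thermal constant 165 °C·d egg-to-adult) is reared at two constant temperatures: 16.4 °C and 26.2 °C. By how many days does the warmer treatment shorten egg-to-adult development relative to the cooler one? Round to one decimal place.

At 16.4 °C: 165 / (16.4 − 10.0) = 165 / 6.4 = 25.781 d.
At 26.2 °C: 165 / (26.2 − 10.0) = 165 / 16.2 = 10.185 d.
Difference = |25.781 − 10.185| = 15.596 ≈ 15.6 days.

15.6 days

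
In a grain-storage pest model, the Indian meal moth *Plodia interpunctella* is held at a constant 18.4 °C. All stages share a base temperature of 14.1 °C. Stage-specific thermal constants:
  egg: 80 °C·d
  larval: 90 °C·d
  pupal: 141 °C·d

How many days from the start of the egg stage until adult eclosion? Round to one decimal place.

72.3 days

Daily accumulation at 18.4 °C = 18.4 − 14.1 = 4.3 DD/day.
Total K = 80 + 90 + 141 = 311 DD.
Total duration = 311 / 4.3 = 72.326 ≈ 72.3 days.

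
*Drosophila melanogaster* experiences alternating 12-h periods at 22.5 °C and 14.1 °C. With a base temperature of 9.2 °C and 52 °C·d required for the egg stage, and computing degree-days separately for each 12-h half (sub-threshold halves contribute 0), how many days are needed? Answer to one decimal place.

5.7 days

Day half: max(0, 22.5 − 9.2) × 0.5 = 13.3 × 0.5 = 6.65 DD.
Night half: max(0, 14.1 − 9.2) × 0.5 = 4.9 × 0.5 = 2.45 DD.
Per 24 h: 9.10 DD/day.
Duration = 52 / 9.10 = 5.714 ≈ 5.7 days.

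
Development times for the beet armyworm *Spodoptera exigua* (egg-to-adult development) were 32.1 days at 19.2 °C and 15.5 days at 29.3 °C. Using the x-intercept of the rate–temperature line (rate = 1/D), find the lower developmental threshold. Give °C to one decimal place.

Linear rate model ⇒ the product D·(T − T_b) is constant across temperatures.
32.1·(19.2 − T_b) = 15.5·(29.3 − T_b)
T_b = (32.1·19.2 − 15.5·29.3) / (32.1 − 15.5) = 162.17 / 16.6 = 9.769 °C ≈ 9.8 °C.

9.8 °C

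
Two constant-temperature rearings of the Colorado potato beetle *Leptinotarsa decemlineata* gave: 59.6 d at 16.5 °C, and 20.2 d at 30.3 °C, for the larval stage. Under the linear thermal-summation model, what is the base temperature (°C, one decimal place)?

9.4 °C

Equal thermal constants: D₁(T₁ − T_b) = D₂(T₂ − T_b).
59.6·(16.5 − T_b) = 20.2·(30.3 − T_b)
T_b = (59.6·16.5 − 20.2·30.3) / (59.6 − 20.2) = 371.34 / 39.4 = 9.425 °C ≈ 9.4 °C.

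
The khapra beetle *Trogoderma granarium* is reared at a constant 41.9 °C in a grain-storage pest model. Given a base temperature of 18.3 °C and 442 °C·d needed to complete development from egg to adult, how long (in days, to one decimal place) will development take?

Daily accumulation = 41.9 − 18.3 = 23.6 DD/day.
Duration = 442 / 23.6 = 18.729 ≈ 18.7 days.

18.7 days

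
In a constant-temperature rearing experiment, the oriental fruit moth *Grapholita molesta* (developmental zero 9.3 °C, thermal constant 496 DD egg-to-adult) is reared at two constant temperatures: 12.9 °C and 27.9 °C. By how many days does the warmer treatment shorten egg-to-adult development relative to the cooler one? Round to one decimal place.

111.1 days

At 12.9 °C: 496 / (12.9 − 9.3) = 496 / 3.6 = 137.778 d.
At 27.9 °C: 496 / (27.9 − 9.3) = 496 / 18.6 = 26.667 d.
Difference = |137.778 − 26.667| = 111.111 ≈ 111.1 days.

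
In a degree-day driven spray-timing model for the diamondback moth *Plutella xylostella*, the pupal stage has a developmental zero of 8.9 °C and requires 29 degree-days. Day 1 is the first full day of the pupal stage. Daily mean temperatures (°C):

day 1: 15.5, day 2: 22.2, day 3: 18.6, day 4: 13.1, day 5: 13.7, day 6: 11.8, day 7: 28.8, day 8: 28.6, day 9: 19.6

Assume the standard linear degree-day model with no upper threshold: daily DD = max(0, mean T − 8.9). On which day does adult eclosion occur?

day 3

Daily DD above 8.9 °C: 6.6, 13.3, 9.7, 4.2, 4.8, 2.9, 19.9, 19.7, 10.7.
Cumulative: 6.6, 19.9, 29.6, 33.8, 38.6, 41.5, 61.4, 81.1, 91.8.
The total first reaches 29 DD on day 3.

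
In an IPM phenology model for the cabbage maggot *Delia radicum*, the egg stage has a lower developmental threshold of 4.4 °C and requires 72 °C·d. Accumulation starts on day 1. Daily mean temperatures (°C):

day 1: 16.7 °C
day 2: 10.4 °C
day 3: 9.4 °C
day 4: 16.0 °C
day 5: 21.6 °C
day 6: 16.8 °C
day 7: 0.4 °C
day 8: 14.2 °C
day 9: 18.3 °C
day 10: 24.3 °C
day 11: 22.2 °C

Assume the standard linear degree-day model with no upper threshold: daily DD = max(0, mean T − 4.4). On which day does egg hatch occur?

day 8

Daily DD above 4.4 °C: 12.3, 6.0, 5.0, 11.6, 17.2, 12.4, 0.0, 9.8, 13.9, 19.9, 17.8.
Cumulative: 12.3, 18.3, 23.3, 34.9, 52.1, 64.5, 64.5, 74.3, 88.2, 108.1, 125.9.
The total first reaches 72 DD on day 8.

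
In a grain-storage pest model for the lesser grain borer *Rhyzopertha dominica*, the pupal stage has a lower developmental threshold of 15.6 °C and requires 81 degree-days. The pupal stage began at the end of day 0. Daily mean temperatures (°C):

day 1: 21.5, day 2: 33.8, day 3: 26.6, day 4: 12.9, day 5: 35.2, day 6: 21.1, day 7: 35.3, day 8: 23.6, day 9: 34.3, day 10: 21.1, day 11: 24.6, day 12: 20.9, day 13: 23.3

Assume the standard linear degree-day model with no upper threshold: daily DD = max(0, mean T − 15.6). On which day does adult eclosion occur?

day 8

Daily DD above 15.6 °C: 5.9, 18.2, 11.0, 0.0, 19.6, 5.5, 19.7, 8.0, 18.7, 5.5, 9.0, 5.3, 7.7.
Cumulative: 5.9, 24.1, 35.1, 35.1, 54.7, 60.2, 79.9, 87.9, 106.6, 112.1, 121.1, 126.4, 134.1.
The total first reaches 81 DD on day 8.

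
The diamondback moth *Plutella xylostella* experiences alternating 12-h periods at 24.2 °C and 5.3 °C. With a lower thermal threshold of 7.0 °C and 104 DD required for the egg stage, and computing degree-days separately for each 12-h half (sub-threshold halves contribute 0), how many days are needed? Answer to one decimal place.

Day half: max(0, 24.2 − 7.0) × 0.5 = 17.2 × 0.5 = 8.60 DD.
Night half: max(0, 5.3 − 7.0) × 0.5 = 0.0 × 0.5 = 0.00 DD.
Per 24 h: 8.60 DD/day.
Duration = 104 / 8.60 = 12.093 ≈ 12.1 days.

12.1 days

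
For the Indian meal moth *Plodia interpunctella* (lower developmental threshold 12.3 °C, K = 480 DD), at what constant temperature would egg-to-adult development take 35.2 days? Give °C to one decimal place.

Required daily accumulation = 480 / 35.2 = 13.636 DD/day.
T = T_base + 13.636 = 12.3 + 13.636 = 25.936 ≈ 25.9 °C.

25.9 °C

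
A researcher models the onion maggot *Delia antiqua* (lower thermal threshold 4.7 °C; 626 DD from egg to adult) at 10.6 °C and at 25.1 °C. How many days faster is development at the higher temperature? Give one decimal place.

At 10.6 °C: 626 / (10.6 − 4.7) = 626 / 5.9 = 106.102 d.
At 25.1 °C: 626 / (25.1 − 4.7) = 626 / 20.4 = 30.686 d.
Difference = |106.102 − 30.686| = 75.415 ≈ 75.4 days.

75.4 days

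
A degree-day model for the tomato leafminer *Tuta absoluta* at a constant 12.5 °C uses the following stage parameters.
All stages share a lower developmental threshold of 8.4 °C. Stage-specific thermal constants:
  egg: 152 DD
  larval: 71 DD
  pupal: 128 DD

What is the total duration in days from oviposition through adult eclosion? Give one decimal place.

Daily accumulation at 12.5 °C = 12.5 − 8.4 = 4.1 DD/day.
Total K = 152 + 71 + 128 = 351 DD.
Total duration = 351 / 4.1 = 85.610 ≈ 85.6 days.

85.6 days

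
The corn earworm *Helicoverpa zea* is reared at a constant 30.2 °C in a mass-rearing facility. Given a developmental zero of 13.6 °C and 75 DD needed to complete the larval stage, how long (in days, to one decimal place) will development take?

4.5 days

Daily accumulation = 30.2 − 13.6 = 16.6 DD/day.
Duration = 75 / 16.6 = 4.518 ≈ 4.5 days.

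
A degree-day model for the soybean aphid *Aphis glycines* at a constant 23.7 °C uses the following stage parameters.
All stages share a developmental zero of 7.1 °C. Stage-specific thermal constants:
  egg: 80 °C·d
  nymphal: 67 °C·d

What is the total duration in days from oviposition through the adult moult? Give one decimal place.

Daily accumulation at 23.7 °C = 23.7 − 7.1 = 16.6 DD/day.
Total K = 80 + 67 = 147 DD.
Total duration = 147 / 16.6 = 8.855 ≈ 8.9 days.

8.9 days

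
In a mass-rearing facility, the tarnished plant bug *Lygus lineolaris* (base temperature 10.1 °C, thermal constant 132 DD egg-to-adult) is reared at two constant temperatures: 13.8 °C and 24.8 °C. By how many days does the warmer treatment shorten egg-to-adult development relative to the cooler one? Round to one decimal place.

At 13.8 °C: 132 / (13.8 − 10.1) = 132 / 3.7 = 35.676 d.
At 24.8 °C: 132 / (24.8 − 10.1) = 132 / 14.7 = 8.980 d.
Difference = |35.676 − 8.980| = 26.696 ≈ 26.7 days.

26.7 days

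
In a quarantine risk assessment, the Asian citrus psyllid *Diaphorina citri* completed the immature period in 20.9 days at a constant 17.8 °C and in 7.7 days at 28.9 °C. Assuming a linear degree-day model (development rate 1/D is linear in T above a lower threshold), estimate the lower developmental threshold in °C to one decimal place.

Linear rate model ⇒ the product D·(T − T_b) is constant across temperatures.
20.9·(17.8 − T_b) = 7.7·(28.9 − T_b)
T_b = (20.9·17.8 − 7.7·28.9) / (20.9 − 7.7) = 149.49 / 13.2 = 11.325 °C ≈ 11.3 °C.

11.3 °C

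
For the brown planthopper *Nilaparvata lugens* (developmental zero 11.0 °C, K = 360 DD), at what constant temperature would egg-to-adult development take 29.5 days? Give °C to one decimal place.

Required daily accumulation = 360 / 29.5 = 12.203 DD/day.
T = T_base + 12.203 = 11.0 + 12.203 = 23.203 ≈ 23.2 °C.

23.2 °C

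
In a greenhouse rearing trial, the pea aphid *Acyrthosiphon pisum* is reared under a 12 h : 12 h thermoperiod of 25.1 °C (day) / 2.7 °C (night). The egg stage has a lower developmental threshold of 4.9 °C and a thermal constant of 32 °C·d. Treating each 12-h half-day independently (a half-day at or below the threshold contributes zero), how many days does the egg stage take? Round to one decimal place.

Day half: max(0, 25.1 − 4.9) × 0.5 = 20.2 × 0.5 = 10.10 DD.
Night half: max(0, 2.7 − 4.9) × 0.5 = 0.0 × 0.5 = 0.00 DD.
Per 24 h: 10.10 DD/day.
Duration = 32 / 10.10 = 3.168 ≈ 3.2 days.

3.2 days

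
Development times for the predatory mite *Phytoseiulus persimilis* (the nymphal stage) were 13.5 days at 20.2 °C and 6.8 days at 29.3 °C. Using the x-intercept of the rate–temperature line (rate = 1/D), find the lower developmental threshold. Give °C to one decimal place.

11.0 °C

Equal thermal constants: D₁(T₁ − T_b) = D₂(T₂ − T_b).
13.5·(20.2 − T_b) = 6.8·(29.3 − T_b)
T_b = (13.5·20.2 − 6.8·29.3) / (13.5 − 6.8) = 73.46 / 6.7 = 10.964 °C ≈ 11.0 °C.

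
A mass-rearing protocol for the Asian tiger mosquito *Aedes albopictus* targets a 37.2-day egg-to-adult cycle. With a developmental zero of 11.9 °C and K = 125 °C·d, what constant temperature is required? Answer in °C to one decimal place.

15.3 °C

Required daily accumulation = 125 / 37.2 = 3.360 DD/day.
T = T_base + 3.360 = 11.9 + 3.360 = 15.260 ≈ 15.3 °C.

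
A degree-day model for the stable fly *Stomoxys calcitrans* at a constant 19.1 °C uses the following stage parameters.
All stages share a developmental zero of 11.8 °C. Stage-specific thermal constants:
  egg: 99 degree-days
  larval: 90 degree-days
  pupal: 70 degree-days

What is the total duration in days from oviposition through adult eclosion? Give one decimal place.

35.5 days

Daily accumulation at 19.1 °C = 19.1 − 11.8 = 7.3 DD/day.
Total K = 99 + 90 + 70 = 259 DD.
Total duration = 259 / 7.3 = 35.479 ≈ 35.5 days.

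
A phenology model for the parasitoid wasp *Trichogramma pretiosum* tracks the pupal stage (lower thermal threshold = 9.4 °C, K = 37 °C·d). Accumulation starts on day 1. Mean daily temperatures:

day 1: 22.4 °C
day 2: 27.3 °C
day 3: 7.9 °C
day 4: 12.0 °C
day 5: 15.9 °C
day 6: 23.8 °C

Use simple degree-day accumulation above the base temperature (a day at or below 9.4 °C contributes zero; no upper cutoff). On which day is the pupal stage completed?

Daily DD above 9.4 °C: 13.0, 17.9, 0.0, 2.6, 6.5, 14.4.
Cumulative: 13.0, 30.9, 30.9, 33.5, 40.0, 54.4.
The total first reaches 37 DD on day 5.

day 5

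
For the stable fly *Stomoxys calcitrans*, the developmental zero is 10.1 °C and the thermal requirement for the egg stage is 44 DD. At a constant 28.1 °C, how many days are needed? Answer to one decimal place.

2.4 days

Daily accumulation = 28.1 − 10.1 = 18.0 DD/day.
Duration = 44 / 18.0 = 2.444 ≈ 2.4 days.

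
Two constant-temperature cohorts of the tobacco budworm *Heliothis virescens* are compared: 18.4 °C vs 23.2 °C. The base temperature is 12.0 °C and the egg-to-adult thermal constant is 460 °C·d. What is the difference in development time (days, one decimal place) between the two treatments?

At 18.4 °C: 460 / (18.4 − 12.0) = 460 / 6.4 = 71.875 d.
At 23.2 °C: 460 / (23.2 − 12.0) = 460 / 11.2 = 41.071 d.
Difference = |71.875 − 41.071| = 30.804 ≈ 30.8 days.

30.8 days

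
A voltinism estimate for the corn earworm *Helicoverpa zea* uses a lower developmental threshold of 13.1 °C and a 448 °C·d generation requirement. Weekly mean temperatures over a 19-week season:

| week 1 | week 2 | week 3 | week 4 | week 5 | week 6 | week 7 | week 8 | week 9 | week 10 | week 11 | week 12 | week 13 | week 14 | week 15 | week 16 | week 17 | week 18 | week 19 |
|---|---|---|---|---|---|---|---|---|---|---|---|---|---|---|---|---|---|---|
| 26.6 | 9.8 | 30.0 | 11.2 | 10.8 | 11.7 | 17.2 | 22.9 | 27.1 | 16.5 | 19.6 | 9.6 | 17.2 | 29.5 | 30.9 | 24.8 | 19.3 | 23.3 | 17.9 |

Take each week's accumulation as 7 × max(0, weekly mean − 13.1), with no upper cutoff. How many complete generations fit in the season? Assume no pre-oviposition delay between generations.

Weekly DD (7 × max(0, T̄ − 13.1)): 94.5, 0.0, 118.3, 0.0, 0.0, 0.0, 28.7, 68.6, 98.0, 23.8, 45.5, 0.0, 28.7, 114.8, 124.6, 81.9, 43.4, 71.4, 33.6.
Season total = 975.8 DD.
Complete generations = ⌊975.8 / 448⌋ = 2.

2 generations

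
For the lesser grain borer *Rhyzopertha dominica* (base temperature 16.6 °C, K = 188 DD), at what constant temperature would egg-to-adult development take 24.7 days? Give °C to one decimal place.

Required daily accumulation = 188 / 24.7 = 7.611 DD/day.
T = T_base + 7.611 = 16.6 + 7.611 = 24.211 ≈ 24.2 °C.

24.2 °C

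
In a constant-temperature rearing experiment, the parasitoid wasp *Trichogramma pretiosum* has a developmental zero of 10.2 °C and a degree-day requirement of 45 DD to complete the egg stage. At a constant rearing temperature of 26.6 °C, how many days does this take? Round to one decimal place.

2.7 days

Daily accumulation = 26.6 − 10.2 = 16.4 DD/day.
Duration = 45 / 16.4 = 2.744 ≈ 2.7 days.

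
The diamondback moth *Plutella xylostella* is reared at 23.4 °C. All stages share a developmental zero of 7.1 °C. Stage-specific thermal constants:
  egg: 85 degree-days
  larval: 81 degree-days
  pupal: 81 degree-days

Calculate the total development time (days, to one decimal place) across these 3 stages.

Daily accumulation at 23.4 °C = 23.4 − 7.1 = 16.3 DD/day.
Total K = 85 + 81 + 81 = 247 DD.
Total duration = 247 / 16.3 = 15.153 ≈ 15.2 days.

15.2 days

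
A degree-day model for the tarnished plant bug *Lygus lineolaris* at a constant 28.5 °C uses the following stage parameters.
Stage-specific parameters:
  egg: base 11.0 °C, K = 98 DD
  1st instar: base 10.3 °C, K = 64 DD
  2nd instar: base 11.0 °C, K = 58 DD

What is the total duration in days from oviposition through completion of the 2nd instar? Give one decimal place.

12.4 days

egg: 98 / (28.5 − 11.0) = 98 / 17.5 = 5.600 d.
1st instar: 64 / (28.5 − 10.3) = 64 / 18.2 = 3.516 d.
2nd instar: 58 / (28.5 − 11.0) = 58 / 17.5 = 3.314 d.
Sum = 12.431 ≈ 12.4 days.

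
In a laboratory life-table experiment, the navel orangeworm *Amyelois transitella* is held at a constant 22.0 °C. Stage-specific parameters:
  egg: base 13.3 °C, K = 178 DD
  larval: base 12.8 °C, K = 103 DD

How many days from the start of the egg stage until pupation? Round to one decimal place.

egg: 178 / (22.0 − 13.3) = 178 / 8.7 = 20.460 d.
larval: 103 / (22.0 − 12.8) = 103 / 9.2 = 11.196 d.
Sum = 31.655 ≈ 31.7 days.

31.7 days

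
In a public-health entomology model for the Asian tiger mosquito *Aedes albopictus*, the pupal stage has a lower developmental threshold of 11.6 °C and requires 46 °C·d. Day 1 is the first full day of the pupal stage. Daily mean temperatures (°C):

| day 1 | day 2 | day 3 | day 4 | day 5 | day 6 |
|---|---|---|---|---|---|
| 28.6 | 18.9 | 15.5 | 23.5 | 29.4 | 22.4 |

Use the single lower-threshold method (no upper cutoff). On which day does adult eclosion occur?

Daily DD above 11.6 °C: 17.0, 7.3, 3.9, 11.9, 17.8, 10.8.
Cumulative: 17.0, 24.3, 28.2, 40.1, 57.9, 68.7.
The total first reaches 46 DD on day 5.

day 5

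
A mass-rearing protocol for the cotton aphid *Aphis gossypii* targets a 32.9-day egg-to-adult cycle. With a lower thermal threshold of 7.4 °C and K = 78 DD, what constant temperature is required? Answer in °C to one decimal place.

Required daily accumulation = 78 / 32.9 = 2.371 DD/day.
T = T_base + 2.371 = 7.4 + 2.371 = 9.771 ≈ 9.8 °C.

9.8 °C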